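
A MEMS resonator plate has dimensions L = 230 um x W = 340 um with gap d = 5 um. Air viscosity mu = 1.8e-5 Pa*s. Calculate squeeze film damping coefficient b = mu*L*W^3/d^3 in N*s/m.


Step 1: Convert to SI.
L = 230e-6 m, W = 340e-6 m, d = 5e-6 m
Step 2: W^3 = (340e-6)^3 = 3.93e-11 m^3
Step 3: d^3 = (5e-6)^3 = 1.25e-16 m^3
Step 4: b = 1.8e-5 * 230e-6 * 3.93e-11 / 1.25e-16
b = 1.30e-03 N*s/m


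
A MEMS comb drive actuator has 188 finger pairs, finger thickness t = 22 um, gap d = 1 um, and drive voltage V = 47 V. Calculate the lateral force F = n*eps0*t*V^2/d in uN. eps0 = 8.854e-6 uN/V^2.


Step 1: Parameters: n=188, eps0=8.854e-6 uN/V^2, t=22 um, V=47 V, d=1 um
Step 2: V^2 = 2209
Step 3: F = 188 * 8.854e-6 * 22 * 2209 / 1
F = 80.894 uN


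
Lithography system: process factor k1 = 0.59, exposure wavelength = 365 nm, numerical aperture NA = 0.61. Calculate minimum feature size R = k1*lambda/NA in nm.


Step 1: Identify values: k1 = 0.59, lambda = 365 nm, NA = 0.61
Step 2: R = k1 * lambda / NA
R = 0.59 * 365 / 0.61
R = 353.0 nm


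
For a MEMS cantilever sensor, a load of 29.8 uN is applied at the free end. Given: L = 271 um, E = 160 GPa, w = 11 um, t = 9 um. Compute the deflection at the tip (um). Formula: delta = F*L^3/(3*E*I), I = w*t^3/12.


Step 1: Calculate the second moment of area.
I = w * t^3 / 12 = 11 * 9^3 / 12 = 668.25 um^4
Step 2: Convert E to consistent units (1 GPa = 1000 uN/um^2).
E = 160 GPa = 160000 uN/um^2
Step 3: Calculate tip deflection.
delta = F * L^3 / (3 * E * I)
delta = 29.8 * 271^3 / (3 * 160000 * 668.25)
delta = 1.849 um


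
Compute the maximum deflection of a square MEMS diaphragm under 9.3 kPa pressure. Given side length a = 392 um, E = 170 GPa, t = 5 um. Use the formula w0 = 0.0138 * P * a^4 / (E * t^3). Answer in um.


Step 1: Convert pressure to compatible units (E is in GPa, so P in GPa).
P = 9.3 kPa = 9.3e-6 GPa
Step 2: Compute numerator: 0.0138 * P * a^4.
a^4 = 392^4 = 23612624896
numerator = 0.0138 * 9.3e-6 * 23612624896 = 3.03044e+03
Step 3: Compute denominator: E * t^3 = 170 * 5^3 = 21250
Step 4: w0 = numerator / denominator = 3.03044e+03 / 21250 = 0.1426 um


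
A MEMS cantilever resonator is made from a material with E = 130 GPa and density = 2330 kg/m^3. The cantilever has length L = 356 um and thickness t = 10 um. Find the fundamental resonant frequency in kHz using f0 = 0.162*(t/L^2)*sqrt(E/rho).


Step 1: Convert units to SI.
t_SI = 10e-6 m, L_SI = 356e-6 m
Step 2: Calculate sqrt(E/rho).
sqrt(130e9 / 2330) = 7469.54 m/s
Step 3: Compute f0.
f0 = 0.162 * 10e-6 / (356e-6)^2 * 7469.54 = 95479.2 Hz = 95.48 kHz


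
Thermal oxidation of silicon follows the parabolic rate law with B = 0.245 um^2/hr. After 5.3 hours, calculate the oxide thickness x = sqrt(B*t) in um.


Step 1: Compute B*t = 0.245 * 5.3 = 1.2985
Step 2: x = sqrt(1.2985)
x = 1.14 um


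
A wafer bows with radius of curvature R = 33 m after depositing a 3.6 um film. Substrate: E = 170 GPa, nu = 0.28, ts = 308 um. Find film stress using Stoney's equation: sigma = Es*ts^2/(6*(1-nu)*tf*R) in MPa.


Step 1: Compute numerator: Es * ts^2 = 170 * 308^2 = 16126880 (GPa*um^2)
Step 2: Compute denominator (R in um): 6*(1-nu)*tf*R = 6*0.72*3.6*33e6 = 513216000.0 (um^2)
Step 3: sigma (GPa) = 16126880 / 513216000.0 = 3.1423e-02 GPa
Step 4: Convert to MPa (x1000): sigma = 31.4 MPa


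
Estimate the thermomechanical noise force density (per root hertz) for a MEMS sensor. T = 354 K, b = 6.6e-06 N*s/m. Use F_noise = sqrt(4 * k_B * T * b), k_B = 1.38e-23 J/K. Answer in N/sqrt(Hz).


Step 1: Compute 4 * k_B * T * b
= 4 * 1.38e-23 * 354 * 6.6e-06
= 1.2897e-25 N^2/Hz
Step 2: F_noise = sqrt(1.2897e-25)
F_noise = 3.59e-13 N/sqrt(Hz)


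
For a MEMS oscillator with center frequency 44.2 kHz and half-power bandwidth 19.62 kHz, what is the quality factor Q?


Step 1: Q = f0 / bandwidth
Step 2: Q = 44.2 / 19.62
Q = 2.3


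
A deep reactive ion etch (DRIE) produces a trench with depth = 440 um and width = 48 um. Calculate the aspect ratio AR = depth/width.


Step 1: AR = depth / width
Step 2: AR = 440 / 48
AR = 9.2


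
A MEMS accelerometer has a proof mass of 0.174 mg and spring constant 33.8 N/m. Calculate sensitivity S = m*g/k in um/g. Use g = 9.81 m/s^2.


Step 1: Convert mass: m = 0.174 mg = 1.74e-07 kg
Step 2: S = m * g / k = 1.74e-07 * 9.81 / 33.8
Step 3: S = 5.05e-08 m/g
Step 4: Convert to um/g: S = 0.051 um/g


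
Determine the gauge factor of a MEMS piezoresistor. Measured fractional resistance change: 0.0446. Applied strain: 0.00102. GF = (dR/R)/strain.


Step 1: Identify values.
dR/R = 0.0446, strain = 0.00102
Step 2: GF = (dR/R) / strain = 0.0446 / 0.00102
GF = 43.7


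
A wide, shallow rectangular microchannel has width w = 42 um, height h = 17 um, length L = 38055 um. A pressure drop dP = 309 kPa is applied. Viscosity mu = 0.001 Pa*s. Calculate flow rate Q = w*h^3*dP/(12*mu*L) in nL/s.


Step 1: Convert all dimensions to SI (meters).
w = 42e-6 m, h = 17e-6 m, L = 38055e-6 m, dP = 309e3 Pa
Step 2: Q = w * h^3 * dP / (12 * mu * L)
Q = 42e-6 * (17e-6)^3 * 309e3 / (12 * 0.001 * 38055e-6) = 1.3962448e-10 m^3/s
Step 3: Convert Q from m^3/s to nL/s (1 m^3 = 1e12 nL, so multiply by 1e12).
Q = 139.624 nL/s


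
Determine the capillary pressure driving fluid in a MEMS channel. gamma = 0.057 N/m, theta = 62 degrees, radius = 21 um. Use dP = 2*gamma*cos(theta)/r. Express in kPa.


Step 1: cos(62 deg) = 0.4695
Step 2: Convert r to m: r = 21e-6 m
Step 3: dP = 2 * 0.057 * 0.4695 / 21e-6 = 2548.7 Pa
Step 4: Convert Pa to kPa (divide by 1000).
dP = 2.55 kPa


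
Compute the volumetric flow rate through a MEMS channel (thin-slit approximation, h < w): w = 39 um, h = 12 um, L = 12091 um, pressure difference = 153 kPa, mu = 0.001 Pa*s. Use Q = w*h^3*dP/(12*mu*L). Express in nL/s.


Step 1: Convert all dimensions to SI (meters).
w = 39e-6 m, h = 12e-6 m, L = 12091e-6 m, dP = 153e3 Pa
Step 2: Q = w * h^3 * dP / (12 * mu * L)
Q = 39e-6 * (12e-6)^3 * 153e3 / (12 * 0.001 * 12091e-6) = 7.106509e-11 m^3/s
Step 3: Convert Q from m^3/s to nL/s (1 m^3 = 1e12 nL, so multiply by 1e12).
Q = 71.065 nL/s


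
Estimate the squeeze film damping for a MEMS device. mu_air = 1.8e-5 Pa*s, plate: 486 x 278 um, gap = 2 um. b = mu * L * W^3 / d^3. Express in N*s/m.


Step 1: Convert to SI.
L = 486e-6 m, W = 278e-6 m, d = 2e-6 m
Step 2: W^3 = (278e-6)^3 = 2.15e-11 m^3
Step 3: d^3 = (2e-6)^3 = 8.00e-18 m^3
Step 4: b = 1.8e-5 * 486e-6 * 2.15e-11 / 8.00e-18
b = 2.35e-02 N*s/m


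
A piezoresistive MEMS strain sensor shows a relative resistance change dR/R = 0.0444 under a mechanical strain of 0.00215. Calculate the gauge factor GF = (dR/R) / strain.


Step 1: Identify values.
dR/R = 0.0444, strain = 0.00215
Step 2: GF = (dR/R) / strain = 0.0444 / 0.00215
GF = 20.7


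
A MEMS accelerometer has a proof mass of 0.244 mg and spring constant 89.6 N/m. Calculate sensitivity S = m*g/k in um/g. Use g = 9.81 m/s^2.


Step 1: Convert mass: m = 0.244 mg = 2.44e-07 kg
Step 2: S = m * g / k = 2.44e-07 * 9.81 / 89.6
Step 3: S = 2.67e-08 m/g
Step 4: Convert to um/g: S = 0.027 um/g


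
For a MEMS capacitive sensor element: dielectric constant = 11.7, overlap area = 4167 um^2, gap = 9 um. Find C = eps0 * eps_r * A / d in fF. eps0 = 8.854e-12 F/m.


Step 1: Convert area to m^2: A = 4167e-12 m^2
Step 2: Convert gap to m: d = 9e-6 m
Step 3: C = eps0 * eps_r * A / d
C = 8.854e-12 * 11.7 * 4167e-12 / 9e-6
Step 4: Convert to fF (multiply by 1e15).
C = 47.96 fF


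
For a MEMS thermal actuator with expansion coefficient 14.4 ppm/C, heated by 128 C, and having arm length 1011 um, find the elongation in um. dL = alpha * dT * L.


Step 1: Convert CTE: alpha = 14.4 ppm/C = 14.4e-6 /C
Step 2: dL = 14.4e-6 * 128 * 1011
dL = 1.8635 um


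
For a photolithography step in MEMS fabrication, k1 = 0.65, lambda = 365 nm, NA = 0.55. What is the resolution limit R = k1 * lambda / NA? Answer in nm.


Step 1: Identify values: k1 = 0.65, lambda = 365 nm, NA = 0.55
Step 2: R = k1 * lambda / NA
R = 0.65 * 365 / 0.55
R = 431.4 nm


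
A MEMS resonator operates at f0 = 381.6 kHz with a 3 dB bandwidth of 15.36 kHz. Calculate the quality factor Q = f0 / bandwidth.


Step 1: Q = f0 / bandwidth
Step 2: Q = 381.6 / 15.36
Q = 24.8


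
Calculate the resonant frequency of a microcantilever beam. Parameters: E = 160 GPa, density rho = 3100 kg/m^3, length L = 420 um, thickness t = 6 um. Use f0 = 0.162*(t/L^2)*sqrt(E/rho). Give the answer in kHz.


Step 1: Convert units to SI.
t_SI = 6e-6 m, L_SI = 420e-6 m
Step 2: Calculate sqrt(E/rho).
sqrt(160e9 / 3100) = 7184.21 m/s
Step 3: Compute f0.
f0 = 0.162 * 6e-6 / (420e-6)^2 * 7184.21 = 39586.5 Hz = 39.59 kHz


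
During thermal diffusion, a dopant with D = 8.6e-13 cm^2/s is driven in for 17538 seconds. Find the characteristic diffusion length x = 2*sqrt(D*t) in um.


Step 1: Compute D*t = 8.6e-13 * 17538 = 1.508268e-08 cm^2
Step 2: sqrt(D*t) = 1.22812e-04 cm
Step 3: x = 2 * 1.22812e-04 cm = 2.45624e-04 cm
Step 4: Convert to um (1 cm = 1e4 um): x = 2.456 um


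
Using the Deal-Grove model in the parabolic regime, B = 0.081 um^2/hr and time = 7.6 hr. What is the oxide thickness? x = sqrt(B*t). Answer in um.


Step 1: Compute B*t = 0.081 * 7.6 = 0.6156
Step 2: x = sqrt(0.6156)
x = 0.785 um


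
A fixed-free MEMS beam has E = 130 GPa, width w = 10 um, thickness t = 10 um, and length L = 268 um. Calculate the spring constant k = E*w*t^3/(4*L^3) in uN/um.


Step 1: Convert E to consistent units (1 GPa = 1000 uN/um^2).
E = 130 GPa = 130000 uN/um^2
Step 2: Compute t^3 = 10^3 = 1000
Step 3: Compute L^3 = 268^3 = 19248832
Step 4: k = 130000 * 10 * 1000 / (4 * 19248832)
k = 16.8841 uN/um


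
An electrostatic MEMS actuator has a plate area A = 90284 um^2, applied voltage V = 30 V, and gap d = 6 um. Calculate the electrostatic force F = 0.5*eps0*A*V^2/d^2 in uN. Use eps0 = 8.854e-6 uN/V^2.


Step 1: Identify parameters.
eps0 = 8.854e-6 uN/V^2, A = 90284 um^2, V = 30 V, d = 6 um
Step 2: Compute V^2 = 30^2 = 900
Step 3: Compute d^2 = 6^2 = 36
Step 4: F = 0.5 * 8.854e-6 * 90284 * 900 / 36
F = 9.992 uN


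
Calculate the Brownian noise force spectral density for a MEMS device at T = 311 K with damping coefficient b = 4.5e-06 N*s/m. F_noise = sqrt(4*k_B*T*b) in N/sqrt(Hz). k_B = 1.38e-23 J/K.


Step 1: Compute 4 * k_B * T * b
= 4 * 1.38e-23 * 311 * 4.5e-06
= 7.7252e-26 N^2/Hz
Step 2: F_noise = sqrt(7.7252e-26)
F_noise = 2.78e-13 N/sqrt(Hz)


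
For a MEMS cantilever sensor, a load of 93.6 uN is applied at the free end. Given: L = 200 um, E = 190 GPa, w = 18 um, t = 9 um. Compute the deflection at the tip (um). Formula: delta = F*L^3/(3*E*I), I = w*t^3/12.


Step 1: Calculate the second moment of area.
I = w * t^3 / 12 = 18 * 9^3 / 12 = 1093.5 um^4
Step 2: Convert E to consistent units (1 GPa = 1000 uN/um^2).
E = 190 GPa = 190000 uN/um^2
Step 3: Calculate tip deflection.
delta = F * L^3 / (3 * E * I)
delta = 93.6 * 200^3 / (3 * 190000 * 1093.5)
delta = 1.2014 um


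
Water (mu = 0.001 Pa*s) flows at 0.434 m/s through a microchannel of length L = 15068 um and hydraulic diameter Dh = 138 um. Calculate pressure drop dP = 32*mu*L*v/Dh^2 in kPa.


Step 1: Convert to SI: L = 15068e-6 m, Dh = 138e-6 m
Step 2: dP = 32 * 0.001 * 15068e-6 * 0.434 / (138e-6)^2
Step 3: dP = 10988.47 Pa
Step 4: Convert to kPa: dP = 10.99 kPa


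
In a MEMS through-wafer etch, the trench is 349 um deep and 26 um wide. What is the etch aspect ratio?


Step 1: AR = depth / width
Step 2: AR = 349 / 26
AR = 13.4


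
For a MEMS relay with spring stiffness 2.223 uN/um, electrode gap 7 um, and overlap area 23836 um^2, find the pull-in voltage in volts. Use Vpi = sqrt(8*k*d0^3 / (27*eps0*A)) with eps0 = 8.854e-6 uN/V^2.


Step 1: Compute numerator: 8 * k * d0^3 = 8 * 2.223 * 7^3 = 6099.912
Step 2: Compute denominator: 27 * eps0 * A = 27 * 8.854e-6 * 23836 = 5.698186
Step 3: Vpi = sqrt(6099.912 / 5.698186)
Vpi = 32.72 V


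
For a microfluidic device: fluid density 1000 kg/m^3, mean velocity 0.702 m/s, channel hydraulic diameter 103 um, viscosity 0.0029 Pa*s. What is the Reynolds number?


Step 1: Convert Dh to meters: Dh = 103e-6 m
Step 2: Re = rho * v * Dh / mu
Re = 1000 * 0.702 * 103e-6 / 0.0029
Re = 24.933


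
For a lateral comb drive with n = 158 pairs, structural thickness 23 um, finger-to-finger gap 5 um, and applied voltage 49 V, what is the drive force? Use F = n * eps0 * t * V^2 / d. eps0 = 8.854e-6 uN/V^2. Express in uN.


Step 1: Parameters: n=158, eps0=8.854e-6 uN/V^2, t=23 um, V=49 V, d=5 um
Step 2: V^2 = 2401
Step 3: F = 158 * 8.854e-6 * 23 * 2401 / 5
F = 15.451 uN


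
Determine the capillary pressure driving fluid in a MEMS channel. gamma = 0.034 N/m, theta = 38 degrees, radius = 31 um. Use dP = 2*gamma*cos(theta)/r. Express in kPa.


Step 1: cos(38 deg) = 0.788
Step 2: Convert r to m: r = 31e-6 m
Step 3: dP = 2 * 0.034 * 0.788 / 31e-6 = 1728.5 Pa
Step 4: Convert Pa to kPa (divide by 1000).
dP = 1.73 kPa


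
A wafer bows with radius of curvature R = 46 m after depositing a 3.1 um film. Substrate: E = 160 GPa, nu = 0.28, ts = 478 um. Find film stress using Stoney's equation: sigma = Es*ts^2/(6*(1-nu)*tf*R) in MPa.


Step 1: Compute numerator: Es * ts^2 = 160 * 478^2 = 36557440 (GPa*um^2)
Step 2: Compute denominator (R in um): 6*(1-nu)*tf*R = 6*0.72*3.1*46e6 = 616032000.0 (um^2)
Step 3: sigma (GPa) = 36557440 / 616032000.0 = 5.9343e-02 GPa
Step 4: Convert to MPa (x1000): sigma = 59.3 MPa


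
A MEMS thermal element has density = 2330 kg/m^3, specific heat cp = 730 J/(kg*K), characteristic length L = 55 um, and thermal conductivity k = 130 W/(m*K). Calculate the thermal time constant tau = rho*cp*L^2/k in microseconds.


Step 1: Convert L to m: L = 55e-6 m
Step 2: L^2 = (55e-6)^2 = 3.025e-09 m^2
Step 3: tau = 2330 * 730 * 3.025e-09 / 130 = 3.957863e-05 s
Step 4: Convert to microseconds (multiply by 1e6).
tau = 39.579 us


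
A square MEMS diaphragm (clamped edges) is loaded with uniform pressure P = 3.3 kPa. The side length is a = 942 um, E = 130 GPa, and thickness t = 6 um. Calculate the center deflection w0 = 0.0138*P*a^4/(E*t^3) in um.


Step 1: Convert pressure to compatible units (E is in GPa, so P in GPa).
P = 3.3 kPa = 3.3e-6 GPa
Step 2: Compute numerator: 0.0138 * P * a^4.
a^4 = 942^4 = 787414868496
numerator = 0.0138 * 3.3e-6 * 787414868496 = 3.58589e+04
Step 3: Compute denominator: E * t^3 = 130 * 6^3 = 28080
Step 4: w0 = numerator / denominator = 3.58589e+04 / 28080 = 1.277 um


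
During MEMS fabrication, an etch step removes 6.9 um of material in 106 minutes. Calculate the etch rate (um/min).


Step 1: Etch rate = depth / time
Step 2: rate = 6.9 / 106
rate = 0.065 um/min


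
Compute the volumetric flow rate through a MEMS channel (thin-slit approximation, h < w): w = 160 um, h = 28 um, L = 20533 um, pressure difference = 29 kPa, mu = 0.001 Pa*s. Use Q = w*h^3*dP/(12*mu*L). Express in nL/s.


Step 1: Convert all dimensions to SI (meters).
w = 160e-6 m, h = 28e-6 m, L = 20533e-6 m, dP = 29e3 Pa
Step 2: Q = w * h^3 * dP / (12 * mu * L)
Q = 160e-6 * (28e-6)^3 * 29e3 / (12 * 0.001 * 20533e-6) = 4.1338853e-10 m^3/s
Step 3: Convert Q from m^3/s to nL/s (1 m^3 = 1e12 nL, so multiply by 1e12).
Q = 413.389 nL/s


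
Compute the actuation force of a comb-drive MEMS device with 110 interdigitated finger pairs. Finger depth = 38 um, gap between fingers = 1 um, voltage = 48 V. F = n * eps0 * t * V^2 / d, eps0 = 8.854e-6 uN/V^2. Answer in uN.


Step 1: Parameters: n=110, eps0=8.854e-6 uN/V^2, t=38 um, V=48 V, d=1 um
Step 2: V^2 = 2304
Step 3: F = 110 * 8.854e-6 * 38 * 2304 / 1
F = 85.27 uN


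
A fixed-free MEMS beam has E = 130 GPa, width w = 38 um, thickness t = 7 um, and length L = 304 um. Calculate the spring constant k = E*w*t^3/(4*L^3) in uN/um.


Step 1: Convert E to consistent units (1 GPa = 1000 uN/um^2).
E = 130 GPa = 130000 uN/um^2
Step 2: Compute t^3 = 7^3 = 343
Step 3: Compute L^3 = 304^3 = 28094464
Step 4: k = 130000 * 38 * 343 / (4 * 28094464)
k = 15.0779 uN/um


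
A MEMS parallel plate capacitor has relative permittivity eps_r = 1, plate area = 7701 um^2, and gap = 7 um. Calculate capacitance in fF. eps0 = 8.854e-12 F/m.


Step 1: Convert area to m^2: A = 7701e-12 m^2
Step 2: Convert gap to m: d = 7e-6 m
Step 3: C = eps0 * eps_r * A / d
C = 8.854e-12 * 1 * 7701e-12 / 7e-6
Step 4: Convert to fF (multiply by 1e15).
C = 9.74 fF


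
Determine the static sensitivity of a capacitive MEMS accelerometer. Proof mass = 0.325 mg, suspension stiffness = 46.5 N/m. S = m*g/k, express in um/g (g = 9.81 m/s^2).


Step 1: Convert mass: m = 0.325 mg = 3.25e-07 kg
Step 2: S = m * g / k = 3.25e-07 * 9.81 / 46.5
Step 3: S = 6.86e-08 m/g
Step 4: Convert to um/g: S = 0.069 um/g


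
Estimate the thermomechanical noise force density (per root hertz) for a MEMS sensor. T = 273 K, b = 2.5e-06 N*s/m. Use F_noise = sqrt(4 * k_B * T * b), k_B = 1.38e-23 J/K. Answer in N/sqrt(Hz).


Step 1: Compute 4 * k_B * T * b
= 4 * 1.38e-23 * 273 * 2.5e-06
= 3.7674e-26 N^2/Hz
Step 2: F_noise = sqrt(3.7674e-26)
F_noise = 1.94e-13 N/sqrt(Hz)


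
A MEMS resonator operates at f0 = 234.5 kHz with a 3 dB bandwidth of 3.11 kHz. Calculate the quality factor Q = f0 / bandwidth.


Step 1: Q = f0 / bandwidth
Step 2: Q = 234.5 / 3.11
Q = 75.4


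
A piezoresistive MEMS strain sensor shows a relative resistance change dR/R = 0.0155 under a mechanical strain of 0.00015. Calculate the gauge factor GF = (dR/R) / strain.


Step 1: Identify values.
dR/R = 0.0155, strain = 0.00015
Step 2: GF = (dR/R) / strain = 0.0155 / 0.00015
GF = 103.3


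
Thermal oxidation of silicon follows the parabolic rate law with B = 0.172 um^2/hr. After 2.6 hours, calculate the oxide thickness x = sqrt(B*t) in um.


Step 1: Compute B*t = 0.172 * 2.6 = 0.4472
Step 2: x = sqrt(0.4472)
x = 0.669 um


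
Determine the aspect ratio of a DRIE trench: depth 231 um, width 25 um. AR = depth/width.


Step 1: AR = depth / width
Step 2: AR = 231 / 25
AR = 9.2


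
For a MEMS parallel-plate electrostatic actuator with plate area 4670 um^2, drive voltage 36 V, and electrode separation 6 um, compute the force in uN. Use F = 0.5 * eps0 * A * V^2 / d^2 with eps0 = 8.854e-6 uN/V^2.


Step 1: Identify parameters.
eps0 = 8.854e-6 uN/V^2, A = 4670 um^2, V = 36 V, d = 6 um
Step 2: Compute V^2 = 36^2 = 1296
Step 3: Compute d^2 = 6^2 = 36
Step 4: F = 0.5 * 8.854e-6 * 4670 * 1296 / 36
F = 0.744 uN


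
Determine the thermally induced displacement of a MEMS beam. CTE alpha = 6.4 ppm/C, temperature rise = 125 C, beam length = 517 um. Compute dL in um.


Step 1: Convert CTE: alpha = 6.4 ppm/C = 6.4e-6 /C
Step 2: dL = 6.4e-6 * 125 * 517
dL = 0.4136 um


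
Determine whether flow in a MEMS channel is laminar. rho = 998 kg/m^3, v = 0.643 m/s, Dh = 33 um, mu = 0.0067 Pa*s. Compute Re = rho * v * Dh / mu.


Step 1: Convert Dh to meters: Dh = 33e-6 m
Step 2: Re = rho * v * Dh / mu
Re = 998 * 0.643 * 33e-6 / 0.0067
Re = 3.161
Since Re = 3.161 is below ~2300, the flow is laminar.


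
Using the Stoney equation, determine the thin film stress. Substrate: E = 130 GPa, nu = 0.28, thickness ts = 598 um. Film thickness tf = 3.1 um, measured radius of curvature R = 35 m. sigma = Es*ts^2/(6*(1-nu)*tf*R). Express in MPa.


Step 1: Compute numerator: Es * ts^2 = 130 * 598^2 = 46488520 (GPa*um^2)
Step 2: Compute denominator (R in um): 6*(1-nu)*tf*R = 6*0.72*3.1*35e6 = 468720000.0 (um^2)
Step 3: sigma (GPa) = 46488520 / 468720000.0 = 9.9182e-02 GPa
Step 4: Convert to MPa (x1000): sigma = 99.2 MPa


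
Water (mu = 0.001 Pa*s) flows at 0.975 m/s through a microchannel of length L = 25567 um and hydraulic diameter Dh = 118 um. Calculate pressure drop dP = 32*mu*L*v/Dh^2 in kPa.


Step 1: Convert to SI: L = 25567e-6 m, Dh = 118e-6 m
Step 2: dP = 32 * 0.001 * 25567e-6 * 0.975 / (118e-6)^2
Step 3: dP = 57288.88 Pa
Step 4: Convert to kPa: dP = 57.29 kPa


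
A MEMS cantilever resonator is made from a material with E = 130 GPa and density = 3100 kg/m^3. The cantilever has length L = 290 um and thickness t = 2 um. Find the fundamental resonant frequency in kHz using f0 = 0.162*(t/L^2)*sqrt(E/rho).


Step 1: Convert units to SI.
t_SI = 2e-6 m, L_SI = 290e-6 m
Step 2: Calculate sqrt(E/rho).
sqrt(130e9 / 3100) = 6475.76 m/s
Step 3: Compute f0.
f0 = 0.162 * 2e-6 / (290e-6)^2 * 6475.76 = 24948.2 Hz = 24.95 kHz


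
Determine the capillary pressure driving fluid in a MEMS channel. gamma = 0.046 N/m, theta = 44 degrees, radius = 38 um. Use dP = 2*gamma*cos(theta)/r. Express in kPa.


Step 1: cos(44 deg) = 0.7193
Step 2: Convert r to m: r = 38e-6 m
Step 3: dP = 2 * 0.046 * 0.7193 / 38e-6 = 1741.5 Pa
Step 4: Convert Pa to kPa (divide by 1000).
dP = 1.74 kPa


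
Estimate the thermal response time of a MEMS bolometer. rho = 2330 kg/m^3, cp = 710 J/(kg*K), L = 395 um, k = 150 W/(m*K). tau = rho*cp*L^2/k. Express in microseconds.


Step 1: Convert L to m: L = 395e-6 m
Step 2: L^2 = (395e-6)^2 = 1.56025e-07 m^2
Step 3: tau = 2330 * 710 * 1.56025e-07 / 150 = 1.72074772e-03 s
Step 4: Convert to microseconds (multiply by 1e6).
tau = 1720.748 us


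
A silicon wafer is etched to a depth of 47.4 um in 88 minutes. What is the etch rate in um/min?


Step 1: Etch rate = depth / time
Step 2: rate = 47.4 / 88
rate = 0.539 um/min


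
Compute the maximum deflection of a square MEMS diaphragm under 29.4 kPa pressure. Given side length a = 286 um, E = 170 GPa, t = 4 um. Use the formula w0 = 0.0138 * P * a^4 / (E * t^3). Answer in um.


Step 1: Convert pressure to compatible units (E is in GPa, so P in GPa).
P = 29.4 kPa = 29.4e-6 GPa
Step 2: Compute numerator: 0.0138 * P * a^4.
a^4 = 286^4 = 6690585616
numerator = 0.0138 * 29.4e-6 * 6690585616 = 2.7145e+03
Step 3: Compute denominator: E * t^3 = 170 * 4^3 = 10880
Step 4: w0 = numerator / denominator = 2.7145e+03 / 10880 = 0.2495 um


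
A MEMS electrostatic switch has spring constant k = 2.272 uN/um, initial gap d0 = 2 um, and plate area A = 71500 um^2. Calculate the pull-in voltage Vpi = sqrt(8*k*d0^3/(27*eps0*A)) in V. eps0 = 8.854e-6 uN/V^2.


Step 1: Compute numerator: 8 * k * d0^3 = 8 * 2.272 * 2^3 = 145.408
Step 2: Compute denominator: 27 * eps0 * A = 27 * 8.854e-6 * 71500 = 17.092647
Step 3: Vpi = sqrt(145.408 / 17.092647)
Vpi = 2.92 V


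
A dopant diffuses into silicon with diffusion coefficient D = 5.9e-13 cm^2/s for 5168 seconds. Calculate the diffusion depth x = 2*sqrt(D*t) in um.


Step 1: Compute D*t = 5.9e-13 * 5168 = 3.04912e-09 cm^2
Step 2: sqrt(D*t) = 5.52188e-05 cm
Step 3: x = 2 * 5.52188e-05 cm = 1.104376e-04 cm
Step 4: Convert to um (1 cm = 1e4 um): x = 1.104 um


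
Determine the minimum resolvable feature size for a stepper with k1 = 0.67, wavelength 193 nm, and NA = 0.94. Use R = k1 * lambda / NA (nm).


Step 1: Identify values: k1 = 0.67, lambda = 193 nm, NA = 0.94
Step 2: R = k1 * lambda / NA
R = 0.67 * 193 / 0.94
R = 137.6 nm


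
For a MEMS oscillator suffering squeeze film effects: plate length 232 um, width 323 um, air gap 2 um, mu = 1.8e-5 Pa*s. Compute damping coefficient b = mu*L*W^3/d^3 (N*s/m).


Step 1: Convert to SI.
L = 232e-6 m, W = 323e-6 m, d = 2e-6 m
Step 2: W^3 = (323e-6)^3 = 3.37e-11 m^3
Step 3: d^3 = (2e-6)^3 = 8.00e-18 m^3
Step 4: b = 1.8e-5 * 232e-6 * 3.37e-11 / 8.00e-18
b = 1.76e-02 N*s/m


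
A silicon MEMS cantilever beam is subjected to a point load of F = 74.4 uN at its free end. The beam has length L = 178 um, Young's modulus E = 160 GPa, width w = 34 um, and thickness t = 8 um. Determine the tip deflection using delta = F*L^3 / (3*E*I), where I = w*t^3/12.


Step 1: Calculate the second moment of area.
I = w * t^3 / 12 = 34 * 8^3 / 12 = 1450.6667 um^4
Step 2: Convert E to consistent units (1 GPa = 1000 uN/um^2).
E = 160 GPa = 160000 uN/um^2
Step 3: Calculate tip deflection.
delta = F * L^3 / (3 * E * I)
delta = 74.4 * 178^3 / (3 * 160000 * 1450.6667)
delta = 0.6026 um


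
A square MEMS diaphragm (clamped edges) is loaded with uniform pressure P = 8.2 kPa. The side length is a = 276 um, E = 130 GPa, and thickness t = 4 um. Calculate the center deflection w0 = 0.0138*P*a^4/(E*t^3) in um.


Step 1: Convert pressure to compatible units (E is in GPa, so P in GPa).
P = 8.2 kPa = 8.2e-6 GPa
Step 2: Compute numerator: 0.0138 * P * a^4.
a^4 = 276^4 = 5802782976
numerator = 0.0138 * 8.2e-6 * 5802782976 = 6.5664e+02
Step 3: Compute denominator: E * t^3 = 130 * 4^3 = 8320
Step 4: w0 = numerator / denominator = 6.5664e+02 / 8320 = 0.0789 um


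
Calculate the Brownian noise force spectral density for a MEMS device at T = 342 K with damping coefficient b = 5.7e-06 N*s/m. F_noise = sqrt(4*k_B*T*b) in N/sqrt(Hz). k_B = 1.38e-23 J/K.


Step 1: Compute 4 * k_B * T * b
= 4 * 1.38e-23 * 342 * 5.7e-06
= 1.0761e-25 N^2/Hz
Step 2: F_noise = sqrt(1.0761e-25)
F_noise = 3.28e-13 N/sqrt(Hz)


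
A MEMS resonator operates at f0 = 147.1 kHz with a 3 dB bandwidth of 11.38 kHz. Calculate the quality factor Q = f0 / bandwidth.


Step 1: Q = f0 / bandwidth
Step 2: Q = 147.1 / 11.38
Q = 12.9


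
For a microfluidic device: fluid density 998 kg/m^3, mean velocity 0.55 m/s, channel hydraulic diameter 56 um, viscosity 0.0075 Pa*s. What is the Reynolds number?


Step 1: Convert Dh to meters: Dh = 56e-6 m
Step 2: Re = rho * v * Dh / mu
Re = 998 * 0.55 * 56e-6 / 0.0075
Re = 4.098


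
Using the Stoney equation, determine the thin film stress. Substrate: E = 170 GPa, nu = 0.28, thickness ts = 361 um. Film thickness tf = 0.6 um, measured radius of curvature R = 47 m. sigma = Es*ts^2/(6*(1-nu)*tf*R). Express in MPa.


Step 1: Compute numerator: Es * ts^2 = 170 * 361^2 = 22154570 (GPa*um^2)
Step 2: Compute denominator (R in um): 6*(1-nu)*tf*R = 6*0.72*0.6*47e6 = 121824000.0 (um^2)
Step 3: sigma (GPa) = 22154570 / 121824000.0 = 1.81857e-01 GPa
Step 4: Convert to MPa (x1000): sigma = 181.9 MPa


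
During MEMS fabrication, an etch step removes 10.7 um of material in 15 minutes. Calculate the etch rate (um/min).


Step 1: Etch rate = depth / time
Step 2: rate = 10.7 / 15
rate = 0.713 um/min


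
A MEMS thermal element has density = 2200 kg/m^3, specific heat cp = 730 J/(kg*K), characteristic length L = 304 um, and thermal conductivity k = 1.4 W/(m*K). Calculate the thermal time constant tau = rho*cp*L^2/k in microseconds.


Step 1: Convert L to m: L = 304e-6 m
Step 2: L^2 = (304e-6)^2 = 9.2416e-08 m^2
Step 3: tau = 2200 * 730 * 9.2416e-08 / 1.4 = 1.0601435429e-01 s
Step 4: Convert to microseconds (multiply by 1e6).
tau = 106014.354 us


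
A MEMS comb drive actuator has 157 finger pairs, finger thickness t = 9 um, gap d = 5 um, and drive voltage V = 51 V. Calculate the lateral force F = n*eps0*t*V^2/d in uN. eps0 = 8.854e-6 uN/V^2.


Step 1: Parameters: n=157, eps0=8.854e-6 uN/V^2, t=9 um, V=51 V, d=5 um
Step 2: V^2 = 2601
Step 3: F = 157 * 8.854e-6 * 9 * 2601 / 5
F = 6.508 uN


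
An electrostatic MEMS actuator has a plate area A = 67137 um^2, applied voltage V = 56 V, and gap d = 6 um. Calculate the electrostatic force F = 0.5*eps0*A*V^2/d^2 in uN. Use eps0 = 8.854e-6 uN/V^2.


Step 1: Identify parameters.
eps0 = 8.854e-6 uN/V^2, A = 67137 um^2, V = 56 V, d = 6 um
Step 2: Compute V^2 = 56^2 = 3136
Step 3: Compute d^2 = 6^2 = 36
Step 4: F = 0.5 * 8.854e-6 * 67137 * 3136 / 36
F = 25.891 uN


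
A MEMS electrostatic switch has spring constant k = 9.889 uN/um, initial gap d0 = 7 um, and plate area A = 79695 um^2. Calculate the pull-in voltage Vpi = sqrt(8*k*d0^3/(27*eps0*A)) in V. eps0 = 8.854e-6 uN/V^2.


Step 1: Compute numerator: 8 * k * d0^3 = 8 * 9.889 * 7^3 = 27135.416
Step 2: Compute denominator: 27 * eps0 * A = 27 * 8.854e-6 * 79695 = 19.051727
Step 3: Vpi = sqrt(27135.416 / 19.051727)
Vpi = 37.74 V


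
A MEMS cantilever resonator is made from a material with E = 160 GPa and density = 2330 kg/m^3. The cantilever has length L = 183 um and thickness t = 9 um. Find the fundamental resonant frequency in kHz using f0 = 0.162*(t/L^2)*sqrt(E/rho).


Step 1: Convert units to SI.
t_SI = 9e-6 m, L_SI = 183e-6 m
Step 2: Calculate sqrt(E/rho).
sqrt(160e9 / 2330) = 8286.71 m/s
Step 3: Compute f0.
f0 = 0.162 * 9e-6 / (183e-6)^2 * 8286.71 = 360775.9 Hz = 360.78 kHz


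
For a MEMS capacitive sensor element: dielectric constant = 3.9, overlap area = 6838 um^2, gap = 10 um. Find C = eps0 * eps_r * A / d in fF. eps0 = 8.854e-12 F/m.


Step 1: Convert area to m^2: A = 6838e-12 m^2
Step 2: Convert gap to m: d = 10e-6 m
Step 3: C = eps0 * eps_r * A / d
C = 8.854e-12 * 3.9 * 6838e-12 / 10e-6
Step 4: Convert to fF (multiply by 1e15).
C = 23.61 fF


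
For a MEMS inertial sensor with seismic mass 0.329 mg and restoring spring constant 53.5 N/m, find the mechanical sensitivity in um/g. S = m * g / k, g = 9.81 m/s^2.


Step 1: Convert mass: m = 0.329 mg = 3.29e-07 kg
Step 2: S = m * g / k = 3.29e-07 * 9.81 / 53.5
Step 3: S = 6.03e-08 m/g
Step 4: Convert to um/g: S = 0.06 um/g


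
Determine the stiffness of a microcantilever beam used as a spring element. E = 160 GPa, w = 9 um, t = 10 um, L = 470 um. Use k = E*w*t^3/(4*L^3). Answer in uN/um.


Step 1: Convert E to consistent units (1 GPa = 1000 uN/um^2).
E = 160 GPa = 160000 uN/um^2
Step 2: Compute t^3 = 10^3 = 1000
Step 3: Compute L^3 = 470^3 = 103823000
Step 4: k = 160000 * 9 * 1000 / (4 * 103823000)
k = 3.4674 uN/um


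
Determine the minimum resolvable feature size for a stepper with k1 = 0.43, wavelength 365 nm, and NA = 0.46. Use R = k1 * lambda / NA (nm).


Step 1: Identify values: k1 = 0.43, lambda = 365 nm, NA = 0.46
Step 2: R = k1 * lambda / NA
R = 0.43 * 365 / 0.46
R = 341.2 nm


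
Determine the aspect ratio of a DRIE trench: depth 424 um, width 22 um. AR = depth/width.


Step 1: AR = depth / width
Step 2: AR = 424 / 22
AR = 19.3


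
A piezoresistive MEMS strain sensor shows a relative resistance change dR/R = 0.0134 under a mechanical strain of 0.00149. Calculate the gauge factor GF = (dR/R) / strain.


Step 1: Identify values.
dR/R = 0.0134, strain = 0.00149
Step 2: GF = (dR/R) / strain = 0.0134 / 0.00149
GF = 9.0


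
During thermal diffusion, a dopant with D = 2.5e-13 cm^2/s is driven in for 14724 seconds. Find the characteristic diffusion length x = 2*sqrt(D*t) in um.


Step 1: Compute D*t = 2.5e-13 * 14724 = 3.681e-09 cm^2
Step 2: sqrt(D*t) = 6.06712e-05 cm
Step 3: x = 2 * 6.06712e-05 cm = 1.213424e-04 cm
Step 4: Convert to um (1 cm = 1e4 um): x = 1.213 um


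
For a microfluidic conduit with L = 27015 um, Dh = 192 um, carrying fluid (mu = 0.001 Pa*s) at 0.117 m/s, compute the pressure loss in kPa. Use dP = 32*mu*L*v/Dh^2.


Step 1: Convert to SI: L = 27015e-6 m, Dh = 192e-6 m
Step 2: dP = 32 * 0.001 * 27015e-6 * 0.117 / (192e-6)^2
Step 3: dP = 2743.71 Pa
Step 4: Convert to kPa: dP = 2.74 kPa


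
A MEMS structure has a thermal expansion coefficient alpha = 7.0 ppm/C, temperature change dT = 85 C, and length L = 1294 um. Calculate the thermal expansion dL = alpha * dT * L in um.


Step 1: Convert CTE: alpha = 7.0 ppm/C = 7.0e-6 /C
Step 2: dL = 7.0e-6 * 85 * 1294
dL = 0.7699 um


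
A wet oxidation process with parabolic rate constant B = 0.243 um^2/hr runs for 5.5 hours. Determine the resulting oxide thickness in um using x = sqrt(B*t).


Step 1: Compute B*t = 0.243 * 5.5 = 1.3365
Step 2: x = sqrt(1.3365)
x = 1.156 um


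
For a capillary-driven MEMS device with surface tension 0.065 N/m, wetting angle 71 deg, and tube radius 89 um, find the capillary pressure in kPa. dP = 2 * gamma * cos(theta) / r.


Step 1: cos(71 deg) = 0.3256
Step 2: Convert r to m: r = 89e-6 m
Step 3: dP = 2 * 0.065 * 0.3256 / 89e-6 = 475.6 Pa
Step 4: Convert Pa to kPa (divide by 1000).
dP = 0.48 kPa


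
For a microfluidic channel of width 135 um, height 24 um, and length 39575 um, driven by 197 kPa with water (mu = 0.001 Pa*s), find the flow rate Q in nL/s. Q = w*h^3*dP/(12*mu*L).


Step 1: Convert all dimensions to SI (meters).
w = 135e-6 m, h = 24e-6 m, L = 39575e-6 m, dP = 197e3 Pa
Step 2: Q = w * h^3 * dP / (12 * mu * L)
Q = 135e-6 * (24e-6)^3 * 197e3 / (12 * 0.001 * 39575e-6) = 7.7416147e-10 m^3/s
Step 3: Convert Q from m^3/s to nL/s (1 m^3 = 1e12 nL, so multiply by 1e12).
Q = 774.161 nL/s


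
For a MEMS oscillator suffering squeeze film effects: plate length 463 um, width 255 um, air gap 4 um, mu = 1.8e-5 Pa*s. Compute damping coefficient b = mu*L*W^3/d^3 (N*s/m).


Step 1: Convert to SI.
L = 463e-6 m, W = 255e-6 m, d = 4e-6 m
Step 2: W^3 = (255e-6)^3 = 1.66e-11 m^3
Step 3: d^3 = (4e-6)^3 = 6.40e-17 m^3
Step 4: b = 1.8e-5 * 463e-6 * 1.66e-11 / 6.40e-17
b = 2.16e-03 N*s/m


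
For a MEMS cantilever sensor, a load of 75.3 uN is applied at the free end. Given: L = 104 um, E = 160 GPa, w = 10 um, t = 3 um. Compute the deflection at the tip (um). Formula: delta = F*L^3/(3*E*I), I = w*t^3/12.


Step 1: Calculate the second moment of area.
I = w * t^3 / 12 = 10 * 3^3 / 12 = 22.5 um^4
Step 2: Convert E to consistent units (1 GPa = 1000 uN/um^2).
E = 160 GPa = 160000 uN/um^2
Step 3: Calculate tip deflection.
delta = F * L^3 / (3 * E * I)
delta = 75.3 * 104^3 / (3 * 160000 * 22.5)
delta = 7.8428 um


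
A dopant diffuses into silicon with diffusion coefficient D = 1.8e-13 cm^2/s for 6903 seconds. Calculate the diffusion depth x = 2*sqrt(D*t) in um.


Step 1: Compute D*t = 1.8e-13 * 6903 = 1.24254e-09 cm^2
Step 2: sqrt(D*t) = 3.525e-05 cm
Step 3: x = 2 * 3.525e-05 cm = 7.05e-05 cm
Step 4: Convert to um (1 cm = 1e4 um): x = 0.705 um


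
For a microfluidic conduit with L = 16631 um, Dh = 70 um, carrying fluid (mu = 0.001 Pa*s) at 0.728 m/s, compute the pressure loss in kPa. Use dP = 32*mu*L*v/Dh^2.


Step 1: Convert to SI: L = 16631e-6 m, Dh = 70e-6 m
Step 2: dP = 32 * 0.001 * 16631e-6 * 0.728 / (70e-6)^2
Step 3: dP = 79068.53 Pa
Step 4: Convert to kPa: dP = 79.07 kPa


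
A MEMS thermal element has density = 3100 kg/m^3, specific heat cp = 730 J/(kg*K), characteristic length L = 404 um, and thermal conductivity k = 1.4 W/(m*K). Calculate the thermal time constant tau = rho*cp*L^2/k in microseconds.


Step 1: Convert L to m: L = 404e-6 m
Step 2: L^2 = (404e-6)^2 = 1.63216e-07 m^2
Step 3: tau = 3100 * 730 * 1.63216e-07 / 1.4 = 2.6382700571e-01 s
Step 4: Convert to microseconds (multiply by 1e6).
tau = 263827.006 us


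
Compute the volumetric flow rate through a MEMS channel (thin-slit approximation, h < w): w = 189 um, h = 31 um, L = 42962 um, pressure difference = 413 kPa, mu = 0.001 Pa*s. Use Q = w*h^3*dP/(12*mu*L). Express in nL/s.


Step 1: Convert all dimensions to SI (meters).
w = 189e-6 m, h = 31e-6 m, L = 42962e-6 m, dP = 413e3 Pa
Step 2: Q = w * h^3 * dP / (12 * mu * L)
Q = 189e-6 * (31e-6)^3 * 413e3 / (12 * 0.001 * 42962e-6) = 4.51056765e-09 m^3/s
Step 3: Convert Q from m^3/s to nL/s (1 m^3 = 1e12 nL, so multiply by 1e12).
Q = 4510.568 nL/s


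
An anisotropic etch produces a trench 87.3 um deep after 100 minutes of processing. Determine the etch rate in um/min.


Step 1: Etch rate = depth / time
Step 2: rate = 87.3 / 100
rate = 0.873 um/min


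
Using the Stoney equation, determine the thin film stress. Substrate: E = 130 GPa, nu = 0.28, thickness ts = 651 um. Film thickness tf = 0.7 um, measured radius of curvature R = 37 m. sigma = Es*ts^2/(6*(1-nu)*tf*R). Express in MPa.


Step 1: Compute numerator: Es * ts^2 = 130 * 651^2 = 55094130 (GPa*um^2)
Step 2: Compute denominator (R in um): 6*(1-nu)*tf*R = 6*0.72*0.7*37e6 = 111888000.0 (um^2)
Step 3: sigma (GPa) = 55094130 / 111888000.0 = 4.92404e-01 GPa
Step 4: Convert to MPa (x1000): sigma = 492.4 MPa


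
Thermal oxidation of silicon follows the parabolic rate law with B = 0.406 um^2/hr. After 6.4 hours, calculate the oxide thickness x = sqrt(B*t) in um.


Step 1: Compute B*t = 0.406 * 6.4 = 2.5984
Step 2: x = sqrt(2.5984)
x = 1.612 um


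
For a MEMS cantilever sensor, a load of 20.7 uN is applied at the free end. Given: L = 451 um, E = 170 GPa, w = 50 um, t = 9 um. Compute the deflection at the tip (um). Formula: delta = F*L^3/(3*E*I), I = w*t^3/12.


Step 1: Calculate the second moment of area.
I = w * t^3 / 12 = 50 * 9^3 / 12 = 3037.5 um^4
Step 2: Convert E to consistent units (1 GPa = 1000 uN/um^2).
E = 170 GPa = 170000 uN/um^2
Step 3: Calculate tip deflection.
delta = F * L^3 / (3 * E * I)
delta = 20.7 * 451^3 / (3 * 170000 * 3037.5)
delta = 1.2258 um


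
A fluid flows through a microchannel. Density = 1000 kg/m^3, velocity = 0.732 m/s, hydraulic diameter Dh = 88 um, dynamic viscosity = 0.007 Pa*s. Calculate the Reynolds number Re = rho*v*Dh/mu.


Step 1: Convert Dh to meters: Dh = 88e-6 m
Step 2: Re = rho * v * Dh / mu
Re = 1000 * 0.732 * 88e-6 / 0.007
Re = 9.202


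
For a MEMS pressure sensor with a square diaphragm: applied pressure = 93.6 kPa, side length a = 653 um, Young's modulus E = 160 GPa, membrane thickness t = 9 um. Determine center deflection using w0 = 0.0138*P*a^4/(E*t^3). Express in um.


Step 1: Convert pressure to compatible units (E is in GPa, so P in GPa).
P = 93.6 kPa = 93.6e-6 GPa
Step 2: Compute numerator: 0.0138 * P * a^4.
a^4 = 653^4 = 181824635281
numerator = 0.0138 * 93.6e-6 * 181824635281 = 2.348592e+05
Step 3: Compute denominator: E * t^3 = 160 * 9^3 = 116640
Step 4: w0 = numerator / denominator = 2.348592e+05 / 116640 = 2.0135 um


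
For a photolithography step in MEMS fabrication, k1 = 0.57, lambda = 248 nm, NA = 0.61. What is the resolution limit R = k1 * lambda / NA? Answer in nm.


Step 1: Identify values: k1 = 0.57, lambda = 248 nm, NA = 0.61
Step 2: R = k1 * lambda / NA
R = 0.57 * 248 / 0.61
R = 231.7 nm


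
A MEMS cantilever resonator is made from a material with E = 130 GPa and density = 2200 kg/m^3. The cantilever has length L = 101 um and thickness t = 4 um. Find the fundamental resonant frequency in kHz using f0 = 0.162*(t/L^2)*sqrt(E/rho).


Step 1: Convert units to SI.
t_SI = 4e-6 m, L_SI = 101e-6 m
Step 2: Calculate sqrt(E/rho).
sqrt(130e9 / 2200) = 7687.06 m/s
Step 3: Compute f0.
f0 = 0.162 * 4e-6 / (101e-6)^2 * 7687.06 = 488306.5 Hz = 488.31 kHz


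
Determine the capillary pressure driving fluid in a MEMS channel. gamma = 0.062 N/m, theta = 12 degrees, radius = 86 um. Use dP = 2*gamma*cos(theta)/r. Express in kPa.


Step 1: cos(12 deg) = 0.9781
Step 2: Convert r to m: r = 86e-6 m
Step 3: dP = 2 * 0.062 * 0.9781 / 86e-6 = 1410.3 Pa
Step 4: Convert Pa to kPa (divide by 1000).
dP = 1.41 kPa


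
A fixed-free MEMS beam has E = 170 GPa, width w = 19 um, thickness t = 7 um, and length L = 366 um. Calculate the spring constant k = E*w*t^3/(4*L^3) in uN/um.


Step 1: Convert E to consistent units (1 GPa = 1000 uN/um^2).
E = 170 GPa = 170000 uN/um^2
Step 2: Compute t^3 = 7^3 = 343
Step 3: Compute L^3 = 366^3 = 49027896
Step 4: k = 170000 * 19 * 343 / (4 * 49027896)
k = 5.6493 uN/um


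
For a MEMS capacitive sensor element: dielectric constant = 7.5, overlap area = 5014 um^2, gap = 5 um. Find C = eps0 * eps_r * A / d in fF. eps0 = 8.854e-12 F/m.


Step 1: Convert area to m^2: A = 5014e-12 m^2
Step 2: Convert gap to m: d = 5e-6 m
Step 3: C = eps0 * eps_r * A / d
C = 8.854e-12 * 7.5 * 5014e-12 / 5e-6
Step 4: Convert to fF (multiply by 1e15).
C = 66.59 fF


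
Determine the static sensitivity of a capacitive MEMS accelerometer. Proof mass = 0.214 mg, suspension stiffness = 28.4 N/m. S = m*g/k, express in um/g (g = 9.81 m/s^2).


Step 1: Convert mass: m = 0.214 mg = 2.14e-07 kg
Step 2: S = m * g / k = 2.14e-07 * 9.81 / 28.4
Step 3: S = 7.39e-08 m/g
Step 4: Convert to um/g: S = 0.074 um/g


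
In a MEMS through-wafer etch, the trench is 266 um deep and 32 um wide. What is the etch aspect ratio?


Step 1: AR = depth / width
Step 2: AR = 266 / 32
AR = 8.3


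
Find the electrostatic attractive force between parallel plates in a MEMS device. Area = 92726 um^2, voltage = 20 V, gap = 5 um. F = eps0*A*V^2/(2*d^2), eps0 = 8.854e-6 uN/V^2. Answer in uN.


Step 1: Identify parameters.
eps0 = 8.854e-6 uN/V^2, A = 92726 um^2, V = 20 V, d = 5 um
Step 2: Compute V^2 = 20^2 = 400
Step 3: Compute d^2 = 5^2 = 25
Step 4: F = 0.5 * 8.854e-6 * 92726 * 400 / 25
F = 6.568 uN
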